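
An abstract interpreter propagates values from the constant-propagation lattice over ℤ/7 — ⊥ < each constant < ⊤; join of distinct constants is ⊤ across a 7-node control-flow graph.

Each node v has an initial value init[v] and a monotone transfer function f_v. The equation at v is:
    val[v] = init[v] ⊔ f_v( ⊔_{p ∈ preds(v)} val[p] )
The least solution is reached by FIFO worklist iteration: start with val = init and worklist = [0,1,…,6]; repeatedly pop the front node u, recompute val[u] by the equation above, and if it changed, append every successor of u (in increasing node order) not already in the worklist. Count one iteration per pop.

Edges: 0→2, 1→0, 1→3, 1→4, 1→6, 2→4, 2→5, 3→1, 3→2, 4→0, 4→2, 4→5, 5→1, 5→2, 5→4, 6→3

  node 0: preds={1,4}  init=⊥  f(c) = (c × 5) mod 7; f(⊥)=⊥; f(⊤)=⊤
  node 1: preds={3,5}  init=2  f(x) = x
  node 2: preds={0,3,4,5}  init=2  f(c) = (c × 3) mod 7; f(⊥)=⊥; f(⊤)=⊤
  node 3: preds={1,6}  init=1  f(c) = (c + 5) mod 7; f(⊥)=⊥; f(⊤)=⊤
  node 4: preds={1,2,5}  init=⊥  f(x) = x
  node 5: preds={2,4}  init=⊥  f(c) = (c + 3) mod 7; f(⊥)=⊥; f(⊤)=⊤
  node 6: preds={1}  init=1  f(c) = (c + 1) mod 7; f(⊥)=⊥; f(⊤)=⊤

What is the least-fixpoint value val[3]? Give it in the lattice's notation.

Trace (12 dequeues):
  [1] u=0 | in 2 | out 3 | prev ⊥ | push {}
  [2] u=1 | in 1 | out ⊤ | prev 2 | push {0}
  [3] u=2 | in ⊤ | out ⊤ | prev 2 | push {}
  [4] u=3 | in ⊤ | out ⊤ | prev 1 | push {1,2}
  [5] u=4 | in ⊤ | out ⊤ | prev ⊥ | push {}
  [6] u=5 | in ⊤ | out ⊤ | prev ⊥ | push {4}
  [7] u=6 | in ⊤ | out ⊤ | prev 1 | push {3}
  [8] u=0 | in ⊤ | out ⊤ | prev 3 | push {}
  [9] u=1 | in ⊤ | out ⊤ | ==
  [10] u=2 | in ⊤ | out ⊤ | ==
  [11] u=4 | in ⊤ | out ⊤ | ==
  [12] u=3 | in ⊤ | out ⊤ | ==

Converged values:
  [0] ⊤
  [1] ⊤
  [2] ⊤
  [3] ⊤
  [4] ⊤
  [5] ⊤
  [6] ⊤

⊤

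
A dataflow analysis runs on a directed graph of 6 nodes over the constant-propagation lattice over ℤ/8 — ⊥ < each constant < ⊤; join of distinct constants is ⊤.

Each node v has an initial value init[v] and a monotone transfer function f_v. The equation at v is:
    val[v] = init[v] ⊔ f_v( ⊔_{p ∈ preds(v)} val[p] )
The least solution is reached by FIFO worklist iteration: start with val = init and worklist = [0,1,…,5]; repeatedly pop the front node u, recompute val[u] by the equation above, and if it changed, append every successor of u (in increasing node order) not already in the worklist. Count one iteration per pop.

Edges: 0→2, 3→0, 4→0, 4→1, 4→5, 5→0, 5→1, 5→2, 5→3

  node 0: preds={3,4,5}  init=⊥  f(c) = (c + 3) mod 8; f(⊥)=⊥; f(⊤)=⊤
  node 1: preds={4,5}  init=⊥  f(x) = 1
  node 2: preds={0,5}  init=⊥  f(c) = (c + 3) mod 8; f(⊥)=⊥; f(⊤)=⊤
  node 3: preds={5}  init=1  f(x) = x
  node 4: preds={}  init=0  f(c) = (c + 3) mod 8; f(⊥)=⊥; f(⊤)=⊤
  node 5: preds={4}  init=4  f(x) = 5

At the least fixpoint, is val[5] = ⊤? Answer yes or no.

Trace (10 dequeues):
  [1] u=0 | in ⊤ | out ⊤ | prev ⊥ | push {}
  [2] u=1 | in ⊤ | out 1 | prev ⊥ | push {}
  [3] u=2 | in ⊤ | out ⊤ | prev ⊥ | push {}
  [4] u=3 | in 4 | out ⊤ | prev 1 | push {0}
  [5] u=4 | in ⊥ | out 0 | ==
  [6] u=5 | in 0 | out ⊤ | prev 4 | push {1,2,3}
  [7] u=0 | in ⊤ | out ⊤ | ==
  [8] u=1 | in ⊤ | out 1 | ==
  [9] u=2 | in ⊤ | out ⊤ | ==
  [10] u=3 | in ⊤ | out ⊤ | ==

Converged values:
  [0] ⊤
  [1] 1
  [2] ⊤
  [3] ⊤
  [4] 0
  [5] ⊤

yes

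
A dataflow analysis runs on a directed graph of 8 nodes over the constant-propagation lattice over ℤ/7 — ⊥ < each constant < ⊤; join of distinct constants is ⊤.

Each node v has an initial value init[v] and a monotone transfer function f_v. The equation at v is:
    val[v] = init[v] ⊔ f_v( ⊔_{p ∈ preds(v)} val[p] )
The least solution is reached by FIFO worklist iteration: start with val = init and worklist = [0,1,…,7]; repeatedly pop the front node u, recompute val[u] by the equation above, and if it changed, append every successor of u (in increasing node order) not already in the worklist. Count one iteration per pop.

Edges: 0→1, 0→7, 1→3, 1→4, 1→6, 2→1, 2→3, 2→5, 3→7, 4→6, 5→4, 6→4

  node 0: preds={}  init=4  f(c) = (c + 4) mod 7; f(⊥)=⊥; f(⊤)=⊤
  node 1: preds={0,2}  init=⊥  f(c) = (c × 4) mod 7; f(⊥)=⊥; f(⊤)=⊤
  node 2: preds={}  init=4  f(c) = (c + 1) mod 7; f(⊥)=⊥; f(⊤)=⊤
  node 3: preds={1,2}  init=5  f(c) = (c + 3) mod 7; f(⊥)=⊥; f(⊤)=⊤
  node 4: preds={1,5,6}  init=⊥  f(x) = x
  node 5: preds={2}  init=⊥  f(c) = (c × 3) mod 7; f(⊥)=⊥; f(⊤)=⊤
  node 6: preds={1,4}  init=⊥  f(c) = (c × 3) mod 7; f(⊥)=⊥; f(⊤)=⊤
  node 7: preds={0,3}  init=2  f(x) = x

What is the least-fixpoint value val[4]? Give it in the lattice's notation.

⊤

Trace (11 dequeues):
  [1] u=0 | in ⊥ | out 4 | ==
  [2] u=1 | in 4 | out 2 | prev ⊥ | push {}
  [3] u=2 | in ⊥ | out 4 | ==
  [4] u=3 | in ⊤ | out ⊤ | prev 5 | push {}
  [5] u=4 | in 2 | out 2 | prev ⊥ | push {}
  [6] u=5 | in 4 | out 5 | prev ⊥ | push {4}
  [7] u=6 | in 2 | out 6 | prev ⊥ | push {}
  [8] u=7 | in ⊤ | out ⊤ | prev 2 | push {}
  [9] u=4 | in ⊤ | out ⊤ | prev 2 | push {6}
  [10] u=6 | in ⊤ | out ⊤ | prev 6 | push {4}
  [11] u=4 | in ⊤ | out ⊤ | ==

Converged values:
  [0] 4
  [1] 2
  [2] 4
  [3] ⊤
  [4] ⊤
  [5] 5
  [6] ⊤
  [7] ⊤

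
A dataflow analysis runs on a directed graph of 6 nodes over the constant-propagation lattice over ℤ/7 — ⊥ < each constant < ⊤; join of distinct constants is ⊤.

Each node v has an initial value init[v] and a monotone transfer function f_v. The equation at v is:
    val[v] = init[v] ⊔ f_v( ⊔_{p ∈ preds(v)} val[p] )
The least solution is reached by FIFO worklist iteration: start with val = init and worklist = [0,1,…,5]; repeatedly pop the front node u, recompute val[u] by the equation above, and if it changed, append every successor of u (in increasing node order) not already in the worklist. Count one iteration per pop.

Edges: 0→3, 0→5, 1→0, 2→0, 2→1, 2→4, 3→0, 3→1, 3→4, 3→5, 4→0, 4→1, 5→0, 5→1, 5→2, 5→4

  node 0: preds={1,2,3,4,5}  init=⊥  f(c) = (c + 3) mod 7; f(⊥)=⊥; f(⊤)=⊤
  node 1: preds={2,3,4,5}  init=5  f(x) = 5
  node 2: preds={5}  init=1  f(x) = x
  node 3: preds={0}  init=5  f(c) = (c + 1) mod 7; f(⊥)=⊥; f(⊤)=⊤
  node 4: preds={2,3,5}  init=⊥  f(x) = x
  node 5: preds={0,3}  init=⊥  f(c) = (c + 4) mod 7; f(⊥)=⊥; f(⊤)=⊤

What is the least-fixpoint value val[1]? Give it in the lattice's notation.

Worklist (12 pops):
  #1 pop 0: in=⊤ → ⊤ (was ⊥); enqueue []
  #2 pop 1: in=⊤ → 5 (no change)
  #3 pop 2: in=⊥ → 1 (no change)
  #4 pop 3: in=⊤ → ⊤ (was 5); enqueue [0,1]
  #5 pop 4: in=⊤ → ⊤ (was ⊥); enqueue []
  #6 pop 5: in=⊤ → ⊤ (was ⊥); enqueue [2,4]
  #7 pop 0: in=⊤ → ⊤ (no change)
  #8 pop 1: in=⊤ → 5 (no change)
  #9 pop 2: in=⊤ → ⊤ (was 1); enqueue [0,1]
  #10 pop 4: in=⊤ → ⊤ (no change)
  #11 pop 0: in=⊤ → ⊤ (no change)
  #12 pop 1: in=⊤ → 5 (no change)

Fixpoint:
  val[0] = ⊤
  val[1] = 5
  val[2] = ⊤
  val[3] = ⊤
  val[4] = ⊤
  val[5] = ⊤

5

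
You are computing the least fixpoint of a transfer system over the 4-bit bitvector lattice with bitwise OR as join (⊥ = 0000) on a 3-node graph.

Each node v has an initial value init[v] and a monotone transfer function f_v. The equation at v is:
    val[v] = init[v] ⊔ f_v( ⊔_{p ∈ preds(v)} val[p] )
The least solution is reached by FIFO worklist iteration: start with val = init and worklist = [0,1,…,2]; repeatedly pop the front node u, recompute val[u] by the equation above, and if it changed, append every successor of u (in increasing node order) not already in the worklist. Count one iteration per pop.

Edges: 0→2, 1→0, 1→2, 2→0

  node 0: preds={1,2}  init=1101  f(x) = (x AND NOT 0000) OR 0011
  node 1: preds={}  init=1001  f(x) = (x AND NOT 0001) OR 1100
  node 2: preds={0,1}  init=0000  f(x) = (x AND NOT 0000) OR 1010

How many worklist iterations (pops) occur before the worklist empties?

Trace (4 dequeues):
  [1] u=0 | in 1001 | out 1111 | prev 1101 | push {}
  [2] u=1 | in 0000 | out 1101 | prev 1001 | push {0}
  [3] u=2 | in 1111 | out 1111 | prev 0000 | push {}
  [4] u=0 | in 1111 | out 1111 | ==

Converged values:
  [0] 1111
  [1] 1101
  [2] 1111

4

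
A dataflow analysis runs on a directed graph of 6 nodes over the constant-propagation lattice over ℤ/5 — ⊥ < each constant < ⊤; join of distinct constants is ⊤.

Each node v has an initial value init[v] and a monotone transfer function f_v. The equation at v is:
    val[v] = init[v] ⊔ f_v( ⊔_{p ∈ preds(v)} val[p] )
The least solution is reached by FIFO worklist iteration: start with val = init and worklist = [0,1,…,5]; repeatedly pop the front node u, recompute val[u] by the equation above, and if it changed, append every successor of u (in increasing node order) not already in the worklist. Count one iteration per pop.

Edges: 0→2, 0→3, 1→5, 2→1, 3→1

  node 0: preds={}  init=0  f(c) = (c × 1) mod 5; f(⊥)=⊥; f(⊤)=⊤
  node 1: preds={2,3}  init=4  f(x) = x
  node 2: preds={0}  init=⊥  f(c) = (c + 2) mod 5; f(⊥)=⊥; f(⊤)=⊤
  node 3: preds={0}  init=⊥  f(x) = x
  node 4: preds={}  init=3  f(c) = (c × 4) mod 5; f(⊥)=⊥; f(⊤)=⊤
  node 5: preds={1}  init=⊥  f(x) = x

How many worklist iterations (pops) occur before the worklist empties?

8

Worklist (8 pops):
  #1 pop 0: in=⊥ → 0 (no change)
  #2 pop 1: in=⊥ → 4 (no change)
  #3 pop 2: in=0 → 2 (was ⊥); enqueue [1]
  #4 pop 3: in=0 → 0 (was ⊥); enqueue []
  #5 pop 4: in=⊥ → 3 (no change)
  #6 pop 5: in=4 → 4 (was ⊥); enqueue []
  #7 pop 1: in=⊤ → ⊤ (was 4); enqueue [5]
  #8 pop 5: in=⊤ → ⊤ (was 4); enqueue []

Fixpoint:
  val[0] = 0
  val[1] = ⊤
  val[2] = 2
  val[3] = 0
  val[4] = 3
  val[5] = ⊤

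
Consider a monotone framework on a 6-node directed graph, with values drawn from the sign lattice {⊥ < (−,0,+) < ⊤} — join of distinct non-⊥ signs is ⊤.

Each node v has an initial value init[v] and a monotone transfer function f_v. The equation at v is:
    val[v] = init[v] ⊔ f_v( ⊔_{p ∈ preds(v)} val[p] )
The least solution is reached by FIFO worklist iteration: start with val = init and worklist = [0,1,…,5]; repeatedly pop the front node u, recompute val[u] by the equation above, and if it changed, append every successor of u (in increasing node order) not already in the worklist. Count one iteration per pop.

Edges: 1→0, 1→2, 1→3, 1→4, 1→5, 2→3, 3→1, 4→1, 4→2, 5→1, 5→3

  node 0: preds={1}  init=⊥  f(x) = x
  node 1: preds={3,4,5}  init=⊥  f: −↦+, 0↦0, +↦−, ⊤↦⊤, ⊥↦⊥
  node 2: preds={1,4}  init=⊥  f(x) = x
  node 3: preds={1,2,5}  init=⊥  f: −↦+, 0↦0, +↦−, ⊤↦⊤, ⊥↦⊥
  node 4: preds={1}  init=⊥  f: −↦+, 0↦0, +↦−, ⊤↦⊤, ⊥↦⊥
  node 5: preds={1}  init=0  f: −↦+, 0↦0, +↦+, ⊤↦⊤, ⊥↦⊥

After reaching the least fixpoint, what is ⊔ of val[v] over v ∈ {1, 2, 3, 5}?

0

Trace (9 dequeues):
  [1] u=0 | in ⊥ | out ⊥ | ==
  [2] u=1 | in 0 | out 0 | prev ⊥ | push {0}
  [3] u=2 | in 0 | out 0 | prev ⊥ | push {}
  [4] u=3 | in 0 | out 0 | prev ⊥ | push {1}
  [5] u=4 | in 0 | out 0 | prev ⊥ | push {2}
  [6] u=5 | in 0 | out 0 | ==
  [7] u=0 | in 0 | out 0 | prev ⊥ | push {}
  [8] u=1 | in 0 | out 0 | ==
  [9] u=2 | in 0 | out 0 | ==

Converged values:
  [0] 0
  [1] 0
  [2] 0
  [3] 0
  [4] 0
  [5] 0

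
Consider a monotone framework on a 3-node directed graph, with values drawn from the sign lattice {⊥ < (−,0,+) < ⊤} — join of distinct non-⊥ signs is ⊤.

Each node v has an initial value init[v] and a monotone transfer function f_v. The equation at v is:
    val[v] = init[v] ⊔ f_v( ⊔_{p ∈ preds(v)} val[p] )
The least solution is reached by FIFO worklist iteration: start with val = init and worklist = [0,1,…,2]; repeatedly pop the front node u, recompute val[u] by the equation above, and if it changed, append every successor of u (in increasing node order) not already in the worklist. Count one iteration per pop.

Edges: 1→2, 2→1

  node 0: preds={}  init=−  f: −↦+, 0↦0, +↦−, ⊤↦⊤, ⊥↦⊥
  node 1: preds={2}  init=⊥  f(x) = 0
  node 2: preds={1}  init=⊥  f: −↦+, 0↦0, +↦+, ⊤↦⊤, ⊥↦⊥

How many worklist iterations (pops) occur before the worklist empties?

4

Iteration log — 4 steps:
  step 1. node 0  ⊔preds=⊥  new=−  stable
  step 2. node 1  ⊔preds=⊥  new=0  old=⊥  +wl: 
  step 3. node 2  ⊔preds=0  new=0  old=⊥  +wl: 1
  step 4. node 1  ⊔preds=0  new=0  stable

Least fixpoint reached:
  node 0: −
  node 1: 0
  node 2: 0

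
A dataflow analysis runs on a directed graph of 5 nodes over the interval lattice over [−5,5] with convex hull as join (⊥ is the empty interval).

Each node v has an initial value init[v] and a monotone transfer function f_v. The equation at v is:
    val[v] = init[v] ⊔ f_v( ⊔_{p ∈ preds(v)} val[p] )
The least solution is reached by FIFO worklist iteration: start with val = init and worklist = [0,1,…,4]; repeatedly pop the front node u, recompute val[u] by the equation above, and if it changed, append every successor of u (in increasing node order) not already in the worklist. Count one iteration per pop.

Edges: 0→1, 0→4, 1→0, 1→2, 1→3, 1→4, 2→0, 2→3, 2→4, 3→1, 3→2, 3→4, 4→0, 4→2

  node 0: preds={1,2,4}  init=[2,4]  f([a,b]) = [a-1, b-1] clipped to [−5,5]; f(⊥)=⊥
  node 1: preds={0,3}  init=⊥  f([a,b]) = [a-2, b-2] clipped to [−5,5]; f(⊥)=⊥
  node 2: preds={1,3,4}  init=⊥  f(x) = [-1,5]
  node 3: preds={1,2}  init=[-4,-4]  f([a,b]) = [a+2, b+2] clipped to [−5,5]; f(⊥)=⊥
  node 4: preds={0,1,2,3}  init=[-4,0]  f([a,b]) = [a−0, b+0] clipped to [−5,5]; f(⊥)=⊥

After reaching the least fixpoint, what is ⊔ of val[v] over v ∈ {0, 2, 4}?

Trace (11 dequeues):
  [1] u=0 | in [-4,0] | out [-5,4] | prev [2,4] | push {}
  [2] u=1 | in [-5,4] | out [-5,2] | prev ⊥ | push {0}
  [3] u=2 | in [-5,2] | out [-1,5] | prev ⊥ | push {}
  [4] u=3 | in [-5,5] | out [-4,5] | prev [-4,-4] | push {1,2}
  [5] u=4 | in [-5,5] | out [-5,5] | prev [-4,0] | push {}
  [6] u=0 | in [-5,5] | out [-5,4] | ==
  [7] u=1 | in [-5,5] | out [-5,3] | prev [-5,2] | push {0,3,4}
  [8] u=2 | in [-5,5] | out [-1,5] | ==
  [9] u=0 | in [-5,5] | out [-5,4] | ==
  [10] u=3 | in [-5,5] | out [-4,5] | ==
  [11] u=4 | in [-5,5] | out [-5,5] | ==

Converged values:
  [0] [-5,4]
  [1] [-5,3]
  [2] [-1,5]
  [3] [-4,5]
  [4] [-5,5]

[-5,5]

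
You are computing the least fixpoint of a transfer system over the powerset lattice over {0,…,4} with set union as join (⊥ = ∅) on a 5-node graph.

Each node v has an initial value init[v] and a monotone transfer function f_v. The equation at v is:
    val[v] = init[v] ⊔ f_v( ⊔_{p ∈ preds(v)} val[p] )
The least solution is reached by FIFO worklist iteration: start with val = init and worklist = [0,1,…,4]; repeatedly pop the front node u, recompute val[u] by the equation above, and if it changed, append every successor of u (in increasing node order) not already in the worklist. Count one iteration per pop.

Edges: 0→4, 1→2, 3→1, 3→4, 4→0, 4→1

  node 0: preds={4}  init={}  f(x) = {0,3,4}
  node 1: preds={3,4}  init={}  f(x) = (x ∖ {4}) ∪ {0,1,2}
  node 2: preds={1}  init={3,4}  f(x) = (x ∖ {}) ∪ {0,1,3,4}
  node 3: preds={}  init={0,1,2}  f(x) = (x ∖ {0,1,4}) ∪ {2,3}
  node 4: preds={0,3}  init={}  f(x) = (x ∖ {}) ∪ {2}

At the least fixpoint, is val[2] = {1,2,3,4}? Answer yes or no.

no

Worklist (8 pops):
  #1 pop 0: in={} → {0,3,4} (was {}); enqueue []
  #2 pop 1: in={0,1,2} → {0,1,2} (was {}); enqueue []
  #3 pop 2: in={0,1,2} → {0,1,2,3,4} (was {3,4}); enqueue []
  #4 pop 3: in={} → {0,1,2,3} (was {0,1,2}); enqueue [1]
  #5 pop 4: in={0,1,2,3,4} → {0,1,2,3,4} (was {}); enqueue [0]
  #6 pop 1: in={0,1,2,3,4} → {0,1,2,3} (was {0,1,2}); enqueue [2]
  #7 pop 0: in={0,1,2,3,4} → {0,3,4} (no change)
  #8 pop 2: in={0,1,2,3} → {0,1,2,3,4} (no change)

Fixpoint:
  val[0] = {0,3,4}
  val[1] = {0,1,2,3}
  val[2] = {0,1,2,3,4}
  val[3] = {0,1,2,3}
  val[4] = {0,1,2,3,4}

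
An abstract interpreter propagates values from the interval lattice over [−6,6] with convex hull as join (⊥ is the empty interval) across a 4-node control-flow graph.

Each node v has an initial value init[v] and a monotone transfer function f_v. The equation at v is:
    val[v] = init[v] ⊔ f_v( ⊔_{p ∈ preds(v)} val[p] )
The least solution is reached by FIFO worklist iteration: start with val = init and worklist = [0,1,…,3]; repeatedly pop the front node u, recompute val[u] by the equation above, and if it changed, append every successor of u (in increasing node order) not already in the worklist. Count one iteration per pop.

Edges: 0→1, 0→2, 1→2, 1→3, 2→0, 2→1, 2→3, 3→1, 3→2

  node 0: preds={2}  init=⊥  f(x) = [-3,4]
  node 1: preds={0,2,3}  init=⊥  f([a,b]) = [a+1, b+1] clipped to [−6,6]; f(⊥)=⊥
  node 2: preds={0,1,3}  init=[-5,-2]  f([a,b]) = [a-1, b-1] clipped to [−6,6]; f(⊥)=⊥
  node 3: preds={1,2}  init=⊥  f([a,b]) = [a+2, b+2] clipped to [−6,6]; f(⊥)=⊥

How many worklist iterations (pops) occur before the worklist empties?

Worklist (10 pops):
  #1 pop 0: in=[-5,-2] → [-3,4] (was ⊥); enqueue []
  #2 pop 1: in=[-5,4] → [-4,5] (was ⊥); enqueue []
  #3 pop 2: in=[-4,5] → [-5,4] (was [-5,-2]); enqueue [0,1]
  #4 pop 3: in=[-5,5] → [-3,6] (was ⊥); enqueue [2]
  #5 pop 0: in=[-5,4] → [-3,4] (no change)
  #6 pop 1: in=[-5,6] → [-4,6] (was [-4,5]); enqueue [3]
  #7 pop 2: in=[-4,6] → [-5,5] (was [-5,4]); enqueue [0,1]
  #8 pop 3: in=[-5,6] → [-3,6] (no change)
  #9 pop 0: in=[-5,5] → [-3,4] (no change)
  #10 pop 1: in=[-5,6] → [-4,6] (no change)

Fixpoint:
  val[0] = [-3,4]
  val[1] = [-4,6]
  val[2] = [-5,5]
  val[3] = [-3,6]

10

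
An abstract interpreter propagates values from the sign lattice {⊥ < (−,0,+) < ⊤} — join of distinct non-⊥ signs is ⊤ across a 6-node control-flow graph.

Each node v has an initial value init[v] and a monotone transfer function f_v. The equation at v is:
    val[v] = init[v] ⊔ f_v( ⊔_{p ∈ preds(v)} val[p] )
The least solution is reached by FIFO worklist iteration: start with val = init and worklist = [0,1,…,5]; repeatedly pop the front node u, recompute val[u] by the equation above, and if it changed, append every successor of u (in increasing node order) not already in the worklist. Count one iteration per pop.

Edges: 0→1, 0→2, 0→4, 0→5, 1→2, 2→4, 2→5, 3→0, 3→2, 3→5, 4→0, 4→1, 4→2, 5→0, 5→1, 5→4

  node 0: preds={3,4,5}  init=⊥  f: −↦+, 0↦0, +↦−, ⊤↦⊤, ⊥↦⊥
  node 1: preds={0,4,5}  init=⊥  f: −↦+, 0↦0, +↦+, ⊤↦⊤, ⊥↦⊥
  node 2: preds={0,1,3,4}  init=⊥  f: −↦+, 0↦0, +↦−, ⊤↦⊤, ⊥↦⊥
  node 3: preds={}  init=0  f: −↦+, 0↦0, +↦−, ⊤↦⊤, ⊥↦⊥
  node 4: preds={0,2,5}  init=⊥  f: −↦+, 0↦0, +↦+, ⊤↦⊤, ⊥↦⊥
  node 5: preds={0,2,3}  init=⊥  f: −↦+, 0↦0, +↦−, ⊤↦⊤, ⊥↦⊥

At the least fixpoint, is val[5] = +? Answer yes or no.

no

Worklist (10 pops):
  #1 pop 0: in=0 → 0 (was ⊥); enqueue []
  #2 pop 1: in=0 → 0 (was ⊥); enqueue []
  #3 pop 2: in=0 → 0 (was ⊥); enqueue []
  #4 pop 3: in=⊥ → 0 (no change)
  #5 pop 4: in=0 → 0 (was ⊥); enqueue [0,1,2]
  #6 pop 5: in=0 → 0 (was ⊥); enqueue [4]
  #7 pop 0: in=0 → 0 (no change)
  #8 pop 1: in=0 → 0 (no change)
  #9 pop 2: in=0 → 0 (no change)
  #10 pop 4: in=0 → 0 (no change)

Fixpoint:
  val[0] = 0
  val[1] = 0
  val[2] = 0
  val[3] = 0
  val[4] = 0
  val[5] = 0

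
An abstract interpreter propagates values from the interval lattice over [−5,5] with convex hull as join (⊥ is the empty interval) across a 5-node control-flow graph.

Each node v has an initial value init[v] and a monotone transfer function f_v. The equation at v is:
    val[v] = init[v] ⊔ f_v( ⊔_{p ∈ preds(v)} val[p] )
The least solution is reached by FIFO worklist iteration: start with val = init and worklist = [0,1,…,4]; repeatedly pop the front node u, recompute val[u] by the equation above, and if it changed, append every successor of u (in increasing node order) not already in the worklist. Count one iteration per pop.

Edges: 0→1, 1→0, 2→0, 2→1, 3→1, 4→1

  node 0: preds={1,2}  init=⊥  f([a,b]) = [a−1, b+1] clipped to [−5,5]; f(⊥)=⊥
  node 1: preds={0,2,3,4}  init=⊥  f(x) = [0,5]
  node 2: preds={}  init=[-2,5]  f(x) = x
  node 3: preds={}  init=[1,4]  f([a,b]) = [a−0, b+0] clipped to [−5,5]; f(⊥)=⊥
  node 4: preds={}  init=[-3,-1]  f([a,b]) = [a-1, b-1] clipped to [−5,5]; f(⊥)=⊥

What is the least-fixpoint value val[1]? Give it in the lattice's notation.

Worklist (6 pops):
  #1 pop 0: in=[-2,5] → [-3,5] (was ⊥); enqueue []
  #2 pop 1: in=[-3,5] → [0,5] (was ⊥); enqueue [0]
  #3 pop 2: in=⊥ → [-2,5] (no change)
  #4 pop 3: in=⊥ → [1,4] (no change)
  #5 pop 4: in=⊥ → [-3,-1] (no change)
  #6 pop 0: in=[-2,5] → [-3,5] (no change)

Fixpoint:
  val[0] = [-3,5]
  val[1] = [0,5]
  val[2] = [-2,5]
  val[3] = [1,4]
  val[4] = [-3,-1]

[0,5]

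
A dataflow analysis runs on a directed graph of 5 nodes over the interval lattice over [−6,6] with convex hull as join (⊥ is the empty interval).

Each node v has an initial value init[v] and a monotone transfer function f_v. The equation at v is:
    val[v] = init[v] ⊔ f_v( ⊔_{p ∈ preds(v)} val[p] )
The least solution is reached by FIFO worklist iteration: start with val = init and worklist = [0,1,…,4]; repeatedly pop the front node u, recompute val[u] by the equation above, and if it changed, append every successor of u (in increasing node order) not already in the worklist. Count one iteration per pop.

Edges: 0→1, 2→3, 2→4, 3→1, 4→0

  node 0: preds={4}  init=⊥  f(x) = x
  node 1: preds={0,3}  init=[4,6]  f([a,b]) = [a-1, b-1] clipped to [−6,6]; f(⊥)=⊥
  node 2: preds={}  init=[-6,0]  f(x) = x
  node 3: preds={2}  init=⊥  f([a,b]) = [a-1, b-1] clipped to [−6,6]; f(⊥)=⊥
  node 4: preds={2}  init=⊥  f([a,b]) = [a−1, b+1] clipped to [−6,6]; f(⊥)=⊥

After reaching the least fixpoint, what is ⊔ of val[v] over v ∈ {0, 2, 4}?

[-6,1]

Trace (8 dequeues):
  [1] u=0 | in ⊥ | out ⊥ | ==
  [2] u=1 | in ⊥ | out [4,6] | ==
  [3] u=2 | in ⊥ | out [-6,0] | ==
  [4] u=3 | in [-6,0] | out [-6,-1] | prev ⊥ | push {1}
  [5] u=4 | in [-6,0] | out [-6,1] | prev ⊥ | push {0}
  [6] u=1 | in [-6,-1] | out [-6,6] | prev [4,6] | push {}
  [7] u=0 | in [-6,1] | out [-6,1] | prev ⊥ | push {1}
  [8] u=1 | in [-6,1] | out [-6,6] | ==

Converged values:
  [0] [-6,1]
  [1] [-6,6]
  [2] [-6,0]
  [3] [-6,-1]
  [4] [-6,1]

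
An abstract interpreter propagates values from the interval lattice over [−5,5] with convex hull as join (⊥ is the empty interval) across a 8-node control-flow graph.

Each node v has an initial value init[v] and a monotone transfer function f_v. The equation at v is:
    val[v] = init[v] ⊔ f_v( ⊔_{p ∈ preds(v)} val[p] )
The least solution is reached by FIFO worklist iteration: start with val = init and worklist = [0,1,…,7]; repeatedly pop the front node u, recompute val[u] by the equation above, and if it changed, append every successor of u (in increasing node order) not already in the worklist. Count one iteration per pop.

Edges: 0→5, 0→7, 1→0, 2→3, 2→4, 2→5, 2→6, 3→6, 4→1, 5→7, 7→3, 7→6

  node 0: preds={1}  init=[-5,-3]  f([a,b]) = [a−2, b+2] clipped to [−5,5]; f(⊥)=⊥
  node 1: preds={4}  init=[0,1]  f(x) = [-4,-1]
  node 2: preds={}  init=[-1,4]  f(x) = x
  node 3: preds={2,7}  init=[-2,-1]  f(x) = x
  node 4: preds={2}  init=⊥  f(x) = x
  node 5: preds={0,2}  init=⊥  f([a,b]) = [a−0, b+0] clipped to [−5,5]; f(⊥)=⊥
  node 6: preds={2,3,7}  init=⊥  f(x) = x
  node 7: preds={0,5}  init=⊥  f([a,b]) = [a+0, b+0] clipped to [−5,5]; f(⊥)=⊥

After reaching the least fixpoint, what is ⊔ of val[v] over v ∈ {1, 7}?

[-5,4]

Trace (12 dequeues):
  [1] u=0 | in [0,1] | out [-5,3] | prev [-5,-3] | push {}
  [2] u=1 | in ⊥ | out [-4,1] | prev [0,1] | push {0}
  [3] u=2 | in ⊥ | out [-1,4] | ==
  [4] u=3 | in [-1,4] | out [-2,4] | prev [-2,-1] | push {}
  [5] u=4 | in [-1,4] | out [-1,4] | prev ⊥ | push {1}
  [6] u=5 | in [-5,4] | out [-5,4] | prev ⊥ | push {}
  [7] u=6 | in [-2,4] | out [-2,4] | prev ⊥ | push {}
  [8] u=7 | in [-5,4] | out [-5,4] | prev ⊥ | push {3,6}
  [9] u=0 | in [-4,1] | out [-5,3] | ==
  [10] u=1 | in [-1,4] | out [-4,1] | ==
  [11] u=3 | in [-5,4] | out [-5,4] | prev [-2,4] | push {}
  [12] u=6 | in [-5,4] | out [-5,4] | prev [-2,4] | push {}

Converged values:
  [0] [-5,3]
  [1] [-4,1]
  [2] [-1,4]
  [3] [-5,4]
  [4] [-1,4]
  [5] [-5,4]
  [6] [-5,4]
  [7] [-5,4]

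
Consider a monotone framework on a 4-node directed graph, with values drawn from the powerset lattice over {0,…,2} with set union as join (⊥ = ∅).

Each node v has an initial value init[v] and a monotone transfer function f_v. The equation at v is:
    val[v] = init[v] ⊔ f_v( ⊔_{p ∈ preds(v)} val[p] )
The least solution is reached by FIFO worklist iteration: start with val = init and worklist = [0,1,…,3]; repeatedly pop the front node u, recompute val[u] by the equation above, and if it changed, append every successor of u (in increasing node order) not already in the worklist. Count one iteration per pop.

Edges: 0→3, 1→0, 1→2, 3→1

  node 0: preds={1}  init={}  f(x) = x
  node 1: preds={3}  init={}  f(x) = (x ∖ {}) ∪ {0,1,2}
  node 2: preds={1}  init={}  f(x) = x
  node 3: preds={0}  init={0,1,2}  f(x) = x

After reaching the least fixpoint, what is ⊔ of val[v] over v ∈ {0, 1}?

Iteration log — 6 steps:
  step 1. node 0  ⊔preds={}  new={}  stable
  step 2. node 1  ⊔preds={0,1,2}  new={0,1,2}  old={}  +wl: 0
  step 3. node 2  ⊔preds={0,1,2}  new={0,1,2}  old={}  +wl: 
  step 4. node 3  ⊔preds={}  new={0,1,2}  stable
  step 5. node 0  ⊔preds={0,1,2}  new={0,1,2}  old={}  +wl: 3
  step 6. node 3  ⊔preds={0,1,2}  new={0,1,2}  stable

Least fixpoint reached:
  node 0: {0,1,2}
  node 1: {0,1,2}
  node 2: {0,1,2}
  node 3: {0,1,2}

{0,1,2}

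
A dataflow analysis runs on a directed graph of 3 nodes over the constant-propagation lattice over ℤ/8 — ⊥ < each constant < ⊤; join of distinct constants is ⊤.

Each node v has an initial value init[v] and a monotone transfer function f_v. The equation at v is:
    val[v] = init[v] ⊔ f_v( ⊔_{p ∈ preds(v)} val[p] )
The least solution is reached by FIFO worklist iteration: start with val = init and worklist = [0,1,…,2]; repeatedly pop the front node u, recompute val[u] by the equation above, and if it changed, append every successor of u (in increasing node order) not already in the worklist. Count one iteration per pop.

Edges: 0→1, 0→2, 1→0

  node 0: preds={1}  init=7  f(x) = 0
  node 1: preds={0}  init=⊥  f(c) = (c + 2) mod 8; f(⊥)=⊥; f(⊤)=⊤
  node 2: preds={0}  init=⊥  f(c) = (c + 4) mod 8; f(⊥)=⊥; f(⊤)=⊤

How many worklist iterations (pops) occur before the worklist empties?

Trace (4 dequeues):
  [1] u=0 | in ⊥ | out ⊤ | prev 7 | push {}
  [2] u=1 | in ⊤ | out ⊤ | prev ⊥ | push {0}
  [3] u=2 | in ⊤ | out ⊤ | prev ⊥ | push {}
  [4] u=0 | in ⊤ | out ⊤ | ==

Converged values:
  [0] ⊤
  [1] ⊤
  [2] ⊤

4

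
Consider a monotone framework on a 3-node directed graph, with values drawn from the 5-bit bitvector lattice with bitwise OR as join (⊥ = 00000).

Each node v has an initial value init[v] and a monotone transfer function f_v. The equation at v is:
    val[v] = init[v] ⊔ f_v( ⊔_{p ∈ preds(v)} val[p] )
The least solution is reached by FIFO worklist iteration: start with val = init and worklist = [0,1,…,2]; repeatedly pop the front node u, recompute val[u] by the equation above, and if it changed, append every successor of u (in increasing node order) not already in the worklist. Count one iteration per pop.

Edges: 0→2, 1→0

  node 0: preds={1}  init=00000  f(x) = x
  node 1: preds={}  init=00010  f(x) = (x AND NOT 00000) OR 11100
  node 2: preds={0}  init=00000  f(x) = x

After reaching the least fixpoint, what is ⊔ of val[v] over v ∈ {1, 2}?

11110

Iteration log — 5 steps:
  step 1. node 0  ⊔preds=00010  new=00010  old=00000  +wl: 
  step 2. node 1  ⊔preds=00000  new=11110  old=00010  +wl: 0
  step 3. node 2  ⊔preds=00010  new=00010  old=00000  +wl: 
  step 4. node 0  ⊔preds=11110  new=11110  old=00010  +wl: 2
  step 5. node 2  ⊔preds=11110  new=11110  old=00010  +wl: 

Least fixpoint reached:
  node 0: 11110
  node 1: 11110
  node 2: 11110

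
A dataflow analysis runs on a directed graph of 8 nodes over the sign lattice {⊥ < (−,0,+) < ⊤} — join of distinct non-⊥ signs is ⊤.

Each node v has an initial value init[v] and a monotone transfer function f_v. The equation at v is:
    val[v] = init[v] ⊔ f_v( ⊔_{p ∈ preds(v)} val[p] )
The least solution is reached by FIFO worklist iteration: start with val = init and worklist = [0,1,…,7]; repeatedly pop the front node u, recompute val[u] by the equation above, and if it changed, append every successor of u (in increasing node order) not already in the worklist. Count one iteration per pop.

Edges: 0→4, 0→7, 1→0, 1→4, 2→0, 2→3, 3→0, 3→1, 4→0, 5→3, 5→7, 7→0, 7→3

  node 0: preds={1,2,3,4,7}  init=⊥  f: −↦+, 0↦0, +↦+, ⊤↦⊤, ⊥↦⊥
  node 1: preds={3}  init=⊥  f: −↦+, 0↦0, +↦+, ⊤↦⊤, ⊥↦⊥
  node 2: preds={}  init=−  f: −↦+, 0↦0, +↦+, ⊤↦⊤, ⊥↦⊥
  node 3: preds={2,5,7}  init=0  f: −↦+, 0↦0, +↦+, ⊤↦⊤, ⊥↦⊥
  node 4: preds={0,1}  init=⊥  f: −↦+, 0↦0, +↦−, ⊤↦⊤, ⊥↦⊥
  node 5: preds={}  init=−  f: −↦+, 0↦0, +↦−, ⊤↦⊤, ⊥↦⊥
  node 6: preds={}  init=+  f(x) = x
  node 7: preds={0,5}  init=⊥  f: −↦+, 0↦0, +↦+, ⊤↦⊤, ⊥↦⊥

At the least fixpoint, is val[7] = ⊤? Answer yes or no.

Iteration log — 13 steps:
  step 1. node 0  ⊔preds=⊤  new=⊤  old=⊥  +wl: 
  step 2. node 1  ⊔preds=0  new=0  old=⊥  +wl: 0
  step 3. node 2  ⊔preds=⊥  new=−  stable
  step 4. node 3  ⊔preds=−  new=⊤  old=0  +wl: 1
  step 5. node 4  ⊔preds=⊤  new=⊤  old=⊥  +wl: 
  step 6. node 5  ⊔preds=⊥  new=−  stable
  step 7. node 6  ⊔preds=⊥  new=+  stable
  step 8. node 7  ⊔preds=⊤  new=⊤  old=⊥  +wl: 3
  step 9. node 0  ⊔preds=⊤  new=⊤  stable
  step 10. node 1  ⊔preds=⊤  new=⊤  old=0  +wl: 0,4
  step 11. node 3  ⊔preds=⊤  new=⊤  stable
  step 12. node 0  ⊔preds=⊤  new=⊤  stable
  step 13. node 4  ⊔preds=⊤  new=⊤  stable

Least fixpoint reached:
  node 0: ⊤
  node 1: ⊤
  node 2: −
  node 3: ⊤
  node 4: ⊤
  node 5: −
  node 6: +
  node 7: ⊤

yes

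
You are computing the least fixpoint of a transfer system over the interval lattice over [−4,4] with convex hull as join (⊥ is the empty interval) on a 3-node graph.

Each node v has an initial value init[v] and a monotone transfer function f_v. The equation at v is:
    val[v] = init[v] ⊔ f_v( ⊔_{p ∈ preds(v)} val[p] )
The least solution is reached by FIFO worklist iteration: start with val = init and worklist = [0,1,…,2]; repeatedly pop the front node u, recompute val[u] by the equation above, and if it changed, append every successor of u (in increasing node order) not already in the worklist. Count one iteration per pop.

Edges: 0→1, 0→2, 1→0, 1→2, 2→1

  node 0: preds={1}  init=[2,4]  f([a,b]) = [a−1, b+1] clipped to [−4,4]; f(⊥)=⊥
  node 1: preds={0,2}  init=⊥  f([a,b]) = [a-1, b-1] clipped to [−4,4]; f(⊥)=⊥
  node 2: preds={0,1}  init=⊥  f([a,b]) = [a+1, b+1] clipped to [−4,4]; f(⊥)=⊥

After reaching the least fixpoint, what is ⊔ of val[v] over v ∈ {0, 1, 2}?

[-4,4]

Iteration log — 14 steps:
  step 1. node 0  ⊔preds=⊥  new=[2,4]  stable
  step 2. node 1  ⊔preds=[2,4]  new=[1,3]  old=⊥  +wl: 0
  step 3. node 2  ⊔preds=[1,4]  new=[2,4]  old=⊥  +wl: 1
  step 4. node 0  ⊔preds=[1,3]  new=[0,4]  old=[2,4]  +wl: 2
  step 5. node 1  ⊔preds=[0,4]  new=[-1,3]  old=[1,3]  +wl: 0
  step 6. node 2  ⊔preds=[-1,4]  new=[0,4]  old=[2,4]  +wl: 1
  step 7. node 0  ⊔preds=[-1,3]  new=[-2,4]  old=[0,4]  +wl: 2
  step 8. node 1  ⊔preds=[-2,4]  new=[-3,3]  old=[-1,3]  +wl: 0
  step 9. node 2  ⊔preds=[-3,4]  new=[-2,4]  old=[0,4]  +wl: 1
  step 10. node 0  ⊔preds=[-3,3]  new=[-4,4]  old=[-2,4]  +wl: 2
  step 11. node 1  ⊔preds=[-4,4]  new=[-4,3]  old=[-3,3]  +wl: 0
  step 12. node 2  ⊔preds=[-4,4]  new=[-3,4]  old=[-2,4]  +wl: 1
  step 13. node 0  ⊔preds=[-4,3]  new=[-4,4]  stable
  step 14. node 1  ⊔preds=[-4,4]  new=[-4,3]  stable

Least fixpoint reached:
  node 0: [-4,4]
  node 1: [-4,3]
  node 2: [-3,4]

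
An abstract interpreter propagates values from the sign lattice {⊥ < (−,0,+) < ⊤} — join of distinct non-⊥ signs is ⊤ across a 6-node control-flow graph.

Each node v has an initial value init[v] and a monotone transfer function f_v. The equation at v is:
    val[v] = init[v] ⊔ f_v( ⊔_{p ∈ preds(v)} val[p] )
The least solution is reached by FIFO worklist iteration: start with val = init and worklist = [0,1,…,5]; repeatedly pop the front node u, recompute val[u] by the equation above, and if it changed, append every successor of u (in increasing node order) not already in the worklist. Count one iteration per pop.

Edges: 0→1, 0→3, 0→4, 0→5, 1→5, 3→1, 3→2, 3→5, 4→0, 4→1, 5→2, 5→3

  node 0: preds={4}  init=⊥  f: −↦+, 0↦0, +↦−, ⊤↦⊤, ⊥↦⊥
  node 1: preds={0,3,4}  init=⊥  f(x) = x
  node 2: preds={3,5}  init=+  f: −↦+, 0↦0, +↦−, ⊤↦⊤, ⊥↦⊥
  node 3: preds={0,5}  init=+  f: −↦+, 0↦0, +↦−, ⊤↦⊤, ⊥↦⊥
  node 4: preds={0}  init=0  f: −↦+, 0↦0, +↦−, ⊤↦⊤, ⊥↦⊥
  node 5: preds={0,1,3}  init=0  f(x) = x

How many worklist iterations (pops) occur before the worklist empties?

9

Iteration log — 9 steps:
  step 1. node 0  ⊔preds=0  new=0  old=⊥  +wl: 
  step 2. node 1  ⊔preds=⊤  new=⊤  old=⊥  +wl: 
  step 3. node 2  ⊔preds=⊤  new=⊤  old=+  +wl: 
  step 4. node 3  ⊔preds=0  new=⊤  old=+  +wl: 1,2
  step 5. node 4  ⊔preds=0  new=0  stable
  step 6. node 5  ⊔preds=⊤  new=⊤  old=0  +wl: 3
  step 7. node 1  ⊔preds=⊤  new=⊤  stable
  step 8. node 2  ⊔preds=⊤  new=⊤  stable
  step 9. node 3  ⊔preds=⊤  new=⊤  stable

Least fixpoint reached:
  node 0: 0
  node 1: ⊤
  node 2: ⊤
  node 3: ⊤
  node 4: 0
  node 5: ⊤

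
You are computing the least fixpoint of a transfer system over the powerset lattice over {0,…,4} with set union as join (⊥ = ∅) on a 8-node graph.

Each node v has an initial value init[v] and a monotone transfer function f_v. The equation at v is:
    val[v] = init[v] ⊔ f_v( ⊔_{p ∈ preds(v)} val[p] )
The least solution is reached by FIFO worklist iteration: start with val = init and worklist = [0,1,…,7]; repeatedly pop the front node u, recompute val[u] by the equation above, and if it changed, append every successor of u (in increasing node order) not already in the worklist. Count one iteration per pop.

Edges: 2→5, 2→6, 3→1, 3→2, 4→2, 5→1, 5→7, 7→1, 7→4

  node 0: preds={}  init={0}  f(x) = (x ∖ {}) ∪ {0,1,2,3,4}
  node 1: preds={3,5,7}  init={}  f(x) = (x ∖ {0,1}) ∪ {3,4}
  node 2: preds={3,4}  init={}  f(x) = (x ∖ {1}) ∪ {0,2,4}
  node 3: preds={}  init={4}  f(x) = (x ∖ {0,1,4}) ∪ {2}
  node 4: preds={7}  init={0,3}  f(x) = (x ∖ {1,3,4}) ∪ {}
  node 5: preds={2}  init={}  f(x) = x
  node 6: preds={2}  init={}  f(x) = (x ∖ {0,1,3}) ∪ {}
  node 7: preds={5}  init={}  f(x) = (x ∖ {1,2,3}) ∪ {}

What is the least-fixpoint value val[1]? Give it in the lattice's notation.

{2,3,4}

Worklist (11 pops):
  #1 pop 0: in={} → {0,1,2,3,4} (was {0}); enqueue []
  #2 pop 1: in={4} → {3,4} (was {}); enqueue []
  #3 pop 2: in={0,3,4} → {0,2,3,4} (was {}); enqueue []
  #4 pop 3: in={} → {2,4} (was {4}); enqueue [1,2]
  #5 pop 4: in={} → {0,3} (no change)
  #6 pop 5: in={0,2,3,4} → {0,2,3,4} (was {}); enqueue []
  #7 pop 6: in={0,2,3,4} → {2,4} (was {}); enqueue []
  #8 pop 7: in={0,2,3,4} → {0,4} (was {}); enqueue [4]
  #9 pop 1: in={0,2,3,4} → {2,3,4} (was {3,4}); enqueue []
  #10 pop 2: in={0,2,3,4} → {0,2,3,4} (no change)
  #11 pop 4: in={0,4} → {0,3} (no change)

Fixpoint:
  val[0] = {0,1,2,3,4}
  val[1] = {2,3,4}
  val[2] = {0,2,3,4}
  val[3] = {2,4}
  val[4] = {0,3}
  val[5] = {0,2,3,4}
  val[6] = {2,4}
  val[7] = {0,4}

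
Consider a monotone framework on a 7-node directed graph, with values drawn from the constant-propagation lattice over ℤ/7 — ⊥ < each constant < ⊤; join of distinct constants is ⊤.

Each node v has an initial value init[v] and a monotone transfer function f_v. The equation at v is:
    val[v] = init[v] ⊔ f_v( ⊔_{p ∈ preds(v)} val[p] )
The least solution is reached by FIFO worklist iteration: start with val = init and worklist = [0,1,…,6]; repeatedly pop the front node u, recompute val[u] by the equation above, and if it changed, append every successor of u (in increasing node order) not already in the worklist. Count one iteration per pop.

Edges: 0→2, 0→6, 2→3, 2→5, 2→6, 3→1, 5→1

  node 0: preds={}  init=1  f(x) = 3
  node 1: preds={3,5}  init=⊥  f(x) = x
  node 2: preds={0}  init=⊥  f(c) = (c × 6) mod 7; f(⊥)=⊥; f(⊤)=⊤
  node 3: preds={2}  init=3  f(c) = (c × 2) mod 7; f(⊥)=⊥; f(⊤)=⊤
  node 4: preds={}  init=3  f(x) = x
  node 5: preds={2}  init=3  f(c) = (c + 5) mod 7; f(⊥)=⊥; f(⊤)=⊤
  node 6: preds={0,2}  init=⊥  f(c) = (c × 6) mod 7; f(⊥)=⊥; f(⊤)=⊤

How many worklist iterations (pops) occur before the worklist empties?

Worklist (8 pops):
  #1 pop 0: in=⊥ → ⊤ (was 1); enqueue []
  #2 pop 1: in=3 → 3 (was ⊥); enqueue []
  #3 pop 2: in=⊤ → ⊤ (was ⊥); enqueue []
  #4 pop 3: in=⊤ → ⊤ (was 3); enqueue [1]
  #5 pop 4: in=⊥ → 3 (no change)
  #6 pop 5: in=⊤ → ⊤ (was 3); enqueue []
  #7 pop 6: in=⊤ → ⊤ (was ⊥); enqueue []
  #8 pop 1: in=⊤ → ⊤ (was 3); enqueue []

Fixpoint:
  val[0] = ⊤
  val[1] = ⊤
  val[2] = ⊤
  val[3] = ⊤
  val[4] = 3
  val[5] = ⊤
  val[6] = ⊤

8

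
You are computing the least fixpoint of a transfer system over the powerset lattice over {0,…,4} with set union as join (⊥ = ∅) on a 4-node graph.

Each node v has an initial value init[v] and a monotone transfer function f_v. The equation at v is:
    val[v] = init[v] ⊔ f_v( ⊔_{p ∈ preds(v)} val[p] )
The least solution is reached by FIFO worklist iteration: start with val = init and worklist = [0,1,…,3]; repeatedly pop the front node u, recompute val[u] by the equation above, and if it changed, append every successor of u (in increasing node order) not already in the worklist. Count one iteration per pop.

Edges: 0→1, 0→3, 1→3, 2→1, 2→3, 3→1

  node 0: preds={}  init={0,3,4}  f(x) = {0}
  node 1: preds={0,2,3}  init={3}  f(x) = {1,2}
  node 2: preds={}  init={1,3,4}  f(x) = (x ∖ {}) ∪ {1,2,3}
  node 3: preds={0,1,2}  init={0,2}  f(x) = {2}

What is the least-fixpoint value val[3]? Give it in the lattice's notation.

Trace (5 dequeues):
  [1] u=0 | in {} | out {0,3,4} | ==
  [2] u=1 | in {0,1,2,3,4} | out {1,2,3} | prev {3} | push {}
  [3] u=2 | in {} | out {1,2,3,4} | prev {1,3,4} | push {1}
  [4] u=3 | in {0,1,2,3,4} | out {0,2} | ==
  [5] u=1 | in {0,1,2,3,4} | out {1,2,3} | ==

Converged values:
  [0] {0,3,4}
  [1] {1,2,3}
  [2] {1,2,3,4}
  [3] {0,2}

{0,2}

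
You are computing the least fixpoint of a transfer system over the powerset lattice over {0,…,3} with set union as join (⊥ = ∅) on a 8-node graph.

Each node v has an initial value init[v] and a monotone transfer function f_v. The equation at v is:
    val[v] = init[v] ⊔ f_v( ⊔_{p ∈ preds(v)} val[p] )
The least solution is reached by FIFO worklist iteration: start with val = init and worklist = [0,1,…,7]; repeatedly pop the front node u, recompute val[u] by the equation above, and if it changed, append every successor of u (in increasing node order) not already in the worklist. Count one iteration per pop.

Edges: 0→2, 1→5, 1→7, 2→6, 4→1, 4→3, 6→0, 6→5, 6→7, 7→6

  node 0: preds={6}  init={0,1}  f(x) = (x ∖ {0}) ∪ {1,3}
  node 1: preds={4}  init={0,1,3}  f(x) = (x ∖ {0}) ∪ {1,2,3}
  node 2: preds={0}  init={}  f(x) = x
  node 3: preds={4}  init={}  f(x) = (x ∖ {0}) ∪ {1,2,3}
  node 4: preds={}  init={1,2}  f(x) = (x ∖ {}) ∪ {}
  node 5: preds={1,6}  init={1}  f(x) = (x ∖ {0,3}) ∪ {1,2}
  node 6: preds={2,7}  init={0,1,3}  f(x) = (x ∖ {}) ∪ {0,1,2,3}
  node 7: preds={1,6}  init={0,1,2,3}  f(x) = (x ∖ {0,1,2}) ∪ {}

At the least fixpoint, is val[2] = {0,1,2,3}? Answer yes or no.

Iteration log — 12 steps:
  step 1. node 0  ⊔preds={0,1,3}  new={0,1,3}  old={0,1}  +wl: 
  step 2. node 1  ⊔preds={1,2}  new={0,1,2,3}  old={0,1,3}  +wl: 
  step 3. node 2  ⊔preds={0,1,3}  new={0,1,3}  old={}  +wl: 
  step 4. node 3  ⊔preds={1,2}  new={1,2,3}  old={}  +wl: 
  step 5. node 4  ⊔preds={}  new={1,2}  stable
  step 6. node 5  ⊔preds={0,1,2,3}  new={1,2}  old={1}  +wl: 
  step 7. node 6  ⊔preds={0,1,2,3}  new={0,1,2,3}  old={0,1,3}  +wl: 0,5
  step 8. node 7  ⊔preds={0,1,2,3}  new={0,1,2,3}  stable
  step 9. node 0  ⊔preds={0,1,2,3}  new={0,1,2,3}  old={0,1,3}  +wl: 2
  step 10. node 5  ⊔preds={0,1,2,3}  new={1,2}  stable
  step 11. node 2  ⊔preds={0,1,2,3}  new={0,1,2,3}  old={0,1,3}  +wl: 6
  step 12. node 6  ⊔preds={0,1,2,3}  new={0,1,2,3}  stable

Least fixpoint reached:
  node 0: {0,1,2,3}
  node 1: {0,1,2,3}
  node 2: {0,1,2,3}
  node 3: {1,2,3}
  node 4: {1,2}
  node 5: {1,2}
  node 6: {0,1,2,3}
  node 7: {0,1,2,3}

yes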